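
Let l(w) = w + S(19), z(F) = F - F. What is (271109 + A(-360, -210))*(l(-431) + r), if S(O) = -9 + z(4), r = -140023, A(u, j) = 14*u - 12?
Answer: -37371164391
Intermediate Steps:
A(u, j) = -12 + 14*u
z(F) = 0
S(O) = -9 (S(O) = -9 + 0 = -9)
l(w) = -9 + w (l(w) = w - 9 = -9 + w)
(271109 + A(-360, -210))*(l(-431) + r) = (271109 + (-12 + 14*(-360)))*((-9 - 431) - 140023) = (271109 + (-12 - 5040))*(-440 - 140023) = (271109 - 5052)*(-140463) = 266057*(-140463) = -37371164391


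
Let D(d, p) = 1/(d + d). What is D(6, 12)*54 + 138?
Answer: 285/2 ≈ 142.50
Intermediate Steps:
D(d, p) = 1/(2*d)
D(6, 12)*54 + 138 = ((1/2)/6)*54 + 138 = ((1/2)*(1/6))*54 + 138 = (1/12)*54 + 138 = 9/2 + 138 = 285/2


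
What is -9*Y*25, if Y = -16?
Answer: 3600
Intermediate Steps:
-9*Y*25 = -9*(-16)*25 = 144*25 = 3600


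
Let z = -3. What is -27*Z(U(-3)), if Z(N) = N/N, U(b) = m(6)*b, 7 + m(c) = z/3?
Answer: -27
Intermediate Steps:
m(c) = -8 (m(c) = -7 - 3/3 = -7 - 3*⅓ = -7 - 1 = -8)
U(b) = -8*b
Z(N) = 1
-27*Z(U(-3)) = -27*1 = -27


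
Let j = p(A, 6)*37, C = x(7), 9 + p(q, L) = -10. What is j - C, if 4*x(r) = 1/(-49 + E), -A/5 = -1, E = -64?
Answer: -317755/452 ≈ -703.00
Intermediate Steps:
A = 5 (A = -5*(-1) = 5)
p(q, L) = -19 (p(q, L) = -9 - 10 = -19)
x(r) = -1/452 (x(r) = 1/(4*(-49 - 64)) = (¼)/(-113) = (¼)*(-1/113) = -1/452)
C = -1/452 ≈ -0.0022124
j = -703 (j = -19*37 = -703)
j - C = -703 - 1*(-1/452) = -703 + 1/452 = -317755/452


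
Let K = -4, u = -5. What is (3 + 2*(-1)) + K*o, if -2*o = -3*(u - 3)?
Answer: 49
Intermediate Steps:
o = -12 (o = -(-3)*(-5 - 3)/2 = -(-3)*(-8)/2 = -½*24 = -12)
(3 + 2*(-1)) + K*o = (3 + 2*(-1)) - 4*(-12) = (3 - 2) + 48 = 1 + 48 = 49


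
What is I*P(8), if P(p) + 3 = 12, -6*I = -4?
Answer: 6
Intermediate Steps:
I = 2/3 (I = -1/6*(-4) = 2/3 ≈ 0.66667)
P(p) = 9 (P(p) = -3 + 12 = 9)
I*P(8) = (2/3)*9 = 6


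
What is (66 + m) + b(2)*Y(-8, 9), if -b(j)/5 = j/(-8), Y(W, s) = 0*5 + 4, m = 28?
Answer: 99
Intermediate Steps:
Y(W, s) = 4 (Y(W, s) = 0 + 4 = 4)
b(j) = 5*j/8 (b(j) = -5*j/(-8) = -5*j*(-1)/8 = -(-5)*j/8 = 5*j/8)
(66 + m) + b(2)*Y(-8, 9) = (66 + 28) + ((5/8)*2)*4 = 94 + (5/4)*4 = 94 + 5 = 99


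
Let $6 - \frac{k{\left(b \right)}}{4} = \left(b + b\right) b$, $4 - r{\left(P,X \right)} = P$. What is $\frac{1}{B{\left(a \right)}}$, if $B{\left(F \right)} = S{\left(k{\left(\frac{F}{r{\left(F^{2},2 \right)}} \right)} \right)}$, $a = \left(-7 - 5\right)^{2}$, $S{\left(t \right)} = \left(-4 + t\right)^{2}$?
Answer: $\frac{721647041253121}{288647675782585744} \approx 0.0025001$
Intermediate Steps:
$r{\left(P,X \right)} = 4 - P$
$k{\left(b \right)} = 24 - 8 b^{2}$ ($k{\left(b \right)} = 24 - 4 \left(b + b\right) b = 24 - 4 \cdot 2 b b = 24 - 4 \cdot 2 b^{2} = 24 - 8 b^{2}$)
$a = 144$ ($a = \left(-12\right)^{2} = 144$)
$B{\left(F \right)} = \left(20 - \frac{8 F^{2}}{\left(4 - F^{2}\right)^{2}}\right)^{2}$ ($B{\left(F \right)} = \left(-4 - \left(-24 + 8 \left(\frac{F}{4 - F^{2}}\right)^{2}\right)\right)^{2} = \left(-4 - \left(-24 + 8 \frac{F^{2}}{\left(4 - F^{2}\right)^{2}}\right)\right)^{2} = \left(-4 - \left(-24 + \frac{8 F^{2}}{\left(4 - F^{2}\right)^{2}}\right)\right)^{2} = \left(20 - \frac{8 F^{2}}{\left(4 - F^{2}\right)^{2}}\right)^{2}$)
$\frac{1}{B{\left(a \right)}} = \frac{1}{16 \frac{1}{\left(-4 + 144^{2}\right)^{4}} \left(- 5 \left(-4 + 144^{2}\right)^{2} + 2 \cdot 144^{2}\right)^{2}} = \frac{1}{16 \frac{1}{\left(-4 + 20736\right)^{4}} \left(- 5 \left(-4 + 20736\right)^{2} + 2 \cdot 20736\right)^{2}} = \frac{1}{16 \cdot \frac{1}{184741642560798976} \left(- 5 \cdot 20732^{2} + 41472\right)^{2}} = \frac{1}{16 \cdot \frac{1}{184741642560798976} \left(\left(-5\right) 429815824 + 41472\right)^{2}} = \frac{1}{16 \cdot \frac{1}{184741642560798976} \left(-2149079120 + 41472\right)^{2}} = \frac{1}{16 \cdot \frac{1}{184741642560798976} \left(-2149037648\right)^{2}} = \frac{1}{16 \cdot \frac{1}{184741642560798976} \cdot 4618362812521371904} = \frac{1}{\frac{288647675782585744}{721647041253121}} = \frac{721647041253121}{288647675782585744}$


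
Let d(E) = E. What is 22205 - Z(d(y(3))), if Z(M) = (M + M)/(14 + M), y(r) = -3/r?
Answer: 288667/13 ≈ 22205.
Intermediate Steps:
Z(M) = 2*M/(14 + M) (Z(M) = (2*M)/(14 + M) = 2*M/(14 + M))
22205 - Z(d(y(3))) = 22205 - 2*(-3/3)/(14 - 3/3) = 22205 - 2*(-3*⅓)/(14 - 3*⅓) = 22205 - 2*(-1)/(14 - 1) = 22205 - 2*(-1)/13 = 22205 - 1*(-2/13) = 22205 + 2/13 = 288667/13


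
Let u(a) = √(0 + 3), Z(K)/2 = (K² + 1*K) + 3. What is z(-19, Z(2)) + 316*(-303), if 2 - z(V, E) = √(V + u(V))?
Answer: -95746 - I*√(19 - √3) ≈ -95746.0 - 4.1555*I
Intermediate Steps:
Z(K) = 6 + 2*K + 2*K² (Z(K) = 2*((K² + 1*K) + 3) = 2*((K² + K) + 3) = 2*((K + K²) + 3) = 2*(3 + K + K²) = 6 + 2*K + 2*K²)
u(a) = √3
z(V, E) = 2 - √(V + √3)
z(-19, Z(2)) + 316*(-303) = (2 - √(-19 + √3)) + 316*(-303) = (2 - √(-19 + √3)) - 95748 = -95746 - √(-19 + √3)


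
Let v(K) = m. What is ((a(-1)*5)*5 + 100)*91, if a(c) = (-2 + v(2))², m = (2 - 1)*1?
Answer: 11375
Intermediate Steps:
m = 1 (m = 1*1 = 1)
v(K) = 1
a(c) = 1 (a(c) = (-2 + 1)² = (-1)² = 1)
((a(-1)*5)*5 + 100)*91 = ((1*5)*5 + 100)*91 = (5*5 + 100)*91 = (25 + 100)*91 = 125*91 = 11375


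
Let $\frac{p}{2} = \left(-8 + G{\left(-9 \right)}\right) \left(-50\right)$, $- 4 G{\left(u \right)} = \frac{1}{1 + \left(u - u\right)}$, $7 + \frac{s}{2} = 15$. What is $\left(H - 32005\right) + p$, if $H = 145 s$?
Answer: $-28860$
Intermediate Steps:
$s = 16$ ($s = -14 + 2 \cdot 15 = -14 + 30 = 16$)
$G{\left(u \right)} = - \frac{1}{4}$ ($G{\left(u \right)} = - \frac{1}{4 \left(1 + \left(u - u\right)\right)} = - \frac{1}{4 \left(1 + 0\right)} = - \frac{1}{4 \cdot 1} = \left(- \frac{1}{4}\right) 1 = - \frac{1}{4}$)
$H = 2320$ ($H = 145 \cdot 16 = 2320$)
$p = 825$ ($p = 2 \left(-8 - \frac{1}{4}\right) \left(-50\right) = 2 \left(\left(- \frac{33}{4}\right) \left(-50\right)\right) = 2 \cdot \frac{825}{2} = 825$)
$\left(H - 32005\right) + p = \left(2320 - 32005\right) + 825 = -29685 + 825 = -28860$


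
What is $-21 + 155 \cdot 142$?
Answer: $21989$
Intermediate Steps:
$-21 + 155 \cdot 142 = -21 + 22010 = 21989$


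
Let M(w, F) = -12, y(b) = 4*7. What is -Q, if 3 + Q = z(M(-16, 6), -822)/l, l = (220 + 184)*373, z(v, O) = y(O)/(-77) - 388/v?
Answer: 14917453/4972836 ≈ 2.9998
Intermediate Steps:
y(b) = 28
z(v, O) = -4/11 - 388/v (z(v, O) = 28/(-77) - 388/v = 28*(-1/77) - 388/v = -4/11 - 388/v)
l = 150692 (l = 404*373 = 150692)
Q = -14917453/4972836 (Q = -3 + (-4/11 - 388/(-12))/150692 = -3 + (-4/11 - 388*(-1/12))*(1/150692) = -3 + (-4/11 + 97/3)*(1/150692) = -3 + (1055/33)*(1/150692) = -3 + 1055/4972836 = -14917453/4972836 ≈ -2.9998)
-Q = -1*(-14917453/4972836) = 14917453/4972836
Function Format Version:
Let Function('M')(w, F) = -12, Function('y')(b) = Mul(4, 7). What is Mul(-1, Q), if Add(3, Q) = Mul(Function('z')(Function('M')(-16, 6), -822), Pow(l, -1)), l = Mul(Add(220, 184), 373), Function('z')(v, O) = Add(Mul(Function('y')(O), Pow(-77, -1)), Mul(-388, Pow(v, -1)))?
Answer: Rational(14917453, 4972836) ≈ 2.9998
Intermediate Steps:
Function('y')(b) = 28
Function('z')(v, O) = Add(Rational(-4, 11), Mul(-388, Pow(v, -1))) (Function('z')(v, O) = Add(Mul(28, Pow(-77, -1)), Mul(-388, Pow(v, -1))) = Add(Mul(28, Rational(-1, 77)), Mul(-388, Pow(v, -1))) = Add(Rational(-4, 11), Mul(-388, Pow(v, -1))))
l = 150692 (l = Mul(404, 373) = 150692)
Q = Rational(-14917453, 4972836) (Q = Add(-3, Mul(Add(Rational(-4, 11), Mul(-388, Pow(-12, -1))), Pow(150692, -1))) = Add(-3, Mul(Add(Rational(-4, 11), Mul(-388, Rational(-1, 12))), Rational(1, 150692))) = Add(-3, Mul(Add(Rational(-4, 11), Rational(97, 3)), Rational(1, 150692))) = Add(-3, Mul(Rational(1055, 33), Rational(1, 150692))) = Add(-3, Rational(1055, 4972836)) = Rational(-14917453, 4972836) ≈ -2.9998)
Mul(-1, Q) = Mul(-1, Rational(-14917453, 4972836)) = Rational(14917453, 4972836)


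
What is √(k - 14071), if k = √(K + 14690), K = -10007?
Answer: √(-14071 + √4683) ≈ 118.33*I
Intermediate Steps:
k = √4683 (k = √(-10007 + 14690) = √4683 ≈ 68.432)
√(k - 14071) = √(√4683 - 14071) = √(-14071 + √4683)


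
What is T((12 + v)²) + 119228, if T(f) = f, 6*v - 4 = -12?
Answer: 1074076/9 ≈ 1.1934e+5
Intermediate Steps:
v = -4/3 (v = ⅔ + (⅙)*(-12) = ⅔ - 2 = -4/3 ≈ -1.3333)
T((12 + v)²) + 119228 = (12 - 4/3)² + 119228 = (32/3)² + 119228 = 1024/9 + 119228 = 1074076/9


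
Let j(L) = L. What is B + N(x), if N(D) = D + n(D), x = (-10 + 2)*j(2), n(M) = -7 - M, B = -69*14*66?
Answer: -63763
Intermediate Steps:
B = -63756 (B = -966*66 = -63756)
x = -16 (x = (-10 + 2)*2 = -8*2 = -16)
N(D) = -7 (N(D) = D + (-7 - D) = -7)
B + N(x) = -63756 - 7 = -63763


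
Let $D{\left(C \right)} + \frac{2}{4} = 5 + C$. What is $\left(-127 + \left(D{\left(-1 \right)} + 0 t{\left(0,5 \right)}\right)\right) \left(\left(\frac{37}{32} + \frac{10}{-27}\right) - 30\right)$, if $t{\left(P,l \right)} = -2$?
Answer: $\frac{6234527}{1728} \approx 3607.9$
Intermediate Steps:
$D{\left(C \right)} = \frac{9}{2} + C$ ($D{\left(C \right)} = - \frac{1}{2} + \left(5 + C\right) = \frac{9}{2} + C$)
$\left(-127 + \left(D{\left(-1 \right)} + 0 t{\left(0,5 \right)}\right)\right) \left(\left(\frac{37}{32} + \frac{10}{-27}\right) - 30\right) = \left(-127 + \left(\left(\frac{9}{2} - 1\right) + 0 \left(-2\right)\right)\right) \left(\left(\frac{37}{32} + \frac{10}{-27}\right) - 30\right) = \left(-127 + \left(\frac{7}{2} + 0\right)\right) \left(\left(37 \cdot \frac{1}{32} + 10 \left(- \frac{1}{27}\right)\right) - 30\right) = \left(-127 + \frac{7}{2}\right) \left(\left(\frac{37}{32} - \frac{10}{27}\right) - 30\right) = - \frac{247 \left(\frac{679}{864} - 30\right)}{2} = \left(- \frac{247}{2}\right) \left(- \frac{25241}{864}\right) = \frac{6234527}{1728}$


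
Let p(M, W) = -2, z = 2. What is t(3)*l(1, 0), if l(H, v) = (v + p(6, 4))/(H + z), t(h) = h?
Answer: -2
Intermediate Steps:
l(H, v) = (-2 + v)/(2 + H) (l(H, v) = (v - 2)/(H + 2) = (-2 + v)/(2 + H))
t(3)*l(1, 0) = 3*((-2 + 0)/(2 + 1)) = 3*(-2/3) = -2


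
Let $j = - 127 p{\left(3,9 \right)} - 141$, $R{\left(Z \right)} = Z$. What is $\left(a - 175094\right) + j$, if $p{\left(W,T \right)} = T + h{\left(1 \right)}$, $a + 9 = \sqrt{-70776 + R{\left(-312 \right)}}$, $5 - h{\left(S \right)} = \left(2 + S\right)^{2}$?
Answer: $-175879 + 4 i \sqrt{4443} \approx -1.7588 \cdot 10^{5} + 266.62 i$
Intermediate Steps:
$h{\left(S \right)} = 5 - \left(2 + S\right)^{2}$
$a = -9 + 4 i \sqrt{4443}$ ($a = -9 + \sqrt{-70776 - 312} = -9 + \sqrt{-71088} = -9 + 4 i \sqrt{4443} \approx -9.0 + 266.62 i$)
$p{\left(W,T \right)} = -4 + T$ ($p{\left(W,T \right)} = T + \left(5 - \left(2 + 1\right)^{2}\right) = T + \left(5 - 3^{2}\right) = T + \left(5 - 9\right) = T - 4 = -4 + T$)
$j = -776$ ($j = - 127 \left(-4 + 9\right) - 141 = \left(-127\right) 5 - 141 = -635 - 141 = -776$)
$\left(a - 175094\right) + j = \left(\left(-9 + 4 i \sqrt{4443}\right) - 175094\right) - 776 = \left(-175103 + 4 i \sqrt{4443}\right) - 776 = -175879 + 4 i \sqrt{4443}$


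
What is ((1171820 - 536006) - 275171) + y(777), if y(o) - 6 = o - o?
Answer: 360649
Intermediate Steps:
y(o) = 6 (y(o) = 6 + (o - o) = 6 + 0 = 6)
((1171820 - 536006) - 275171) + y(777) = ((1171820 - 536006) - 275171) + 6 = (635814 - 275171) + 6 = 360643 + 6 = 360649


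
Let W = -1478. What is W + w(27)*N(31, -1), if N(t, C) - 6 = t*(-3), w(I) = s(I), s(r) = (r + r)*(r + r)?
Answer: -255170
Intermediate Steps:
s(r) = 4*r**2 (s(r) = (2*r)*(2*r) = 4*r**2)
w(I) = 4*I**2
N(t, C) = 6 - 3*t (N(t, C) = 6 + t*(-3) = 6 - 3*t)
W + w(27)*N(31, -1) = -1478 + (4*27**2)*(6 - 3*31) = -1478 + (4*729)*(6 - 93) = -1478 + 2916*(-87) = -1478 - 253692 = -255170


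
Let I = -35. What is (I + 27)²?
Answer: 64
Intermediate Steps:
(I + 27)² = (-35 + 27)² = (-8)² = 64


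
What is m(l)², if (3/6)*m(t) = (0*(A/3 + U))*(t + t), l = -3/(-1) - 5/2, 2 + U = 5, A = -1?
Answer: 0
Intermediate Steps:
U = 3 (U = -2 + 5 = 3)
l = ½ (l = -3*(-1) - 5*½ = 3 - 5/2 = ½ ≈ 0.50000)
m(t) = 0 (m(t) = 2*((0*(-1/3 + 3))*(t + t)) = 2*((0*(-1*⅓ + 3))*(2*t)) = 2*((0*(-⅓ + 3))*(2*t)) = 2*((0*(8/3))*(2*t)) = 2*(0*(2*t)) = 2*0 = 0)
m(l)² = 0² = 0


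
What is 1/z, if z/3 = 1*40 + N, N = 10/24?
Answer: 4/485 ≈ 0.0082474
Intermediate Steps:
N = 5/12 (N = 10*(1/24) = 5/12 ≈ 0.41667)
z = 485/4 (z = 3*(1*40 + 5/12) = 3*(40 + 5/12) = 3*(485/12) = 485/4 ≈ 121.25)
1/z = 1/(485/4) = 4/485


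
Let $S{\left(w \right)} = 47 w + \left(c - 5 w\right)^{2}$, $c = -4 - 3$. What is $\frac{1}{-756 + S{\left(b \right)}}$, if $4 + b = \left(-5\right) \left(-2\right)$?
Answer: $\frac{1}{895} \approx 0.0011173$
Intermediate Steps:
$b = 6$ ($b = -4 - -10 = -4 + 10 = 6$)
$c = -7$
$S{\left(w \right)} = \left(-7 - 5 w\right)^{2} + 47 w$ ($S{\left(w \right)} = 47 w + \left(-7 - 5 w\right)^{2} = \left(-7 - 5 w\right)^{2} + 47 w$)
$\frac{1}{-756 + S{\left(b \right)}} = \frac{1}{-756 + \left(\left(7 + 5 \cdot 6\right)^{2} + 47 \cdot 6\right)} = \frac{1}{-756 + \left(\left(7 + 30\right)^{2} + 282\right)} = \frac{1}{-756 + \left(37^{2} + 282\right)} = \frac{1}{-756 + \left(1369 + 282\right)} = \frac{1}{-756 + 1651} = \frac{1}{895}$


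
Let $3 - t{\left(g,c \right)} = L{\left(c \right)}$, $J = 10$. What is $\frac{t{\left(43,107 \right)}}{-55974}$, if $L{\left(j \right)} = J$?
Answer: $\frac{7}{55974} \approx 0.00012506$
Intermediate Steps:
$L{\left(j \right)} = 10$
$t{\left(g,c \right)} = -7$ ($t{\left(g,c \right)} = 3 - 10 = -7$)
$\frac{t{\left(43,107 \right)}}{-55974} = - \frac{7}{-55974} = \left(-7\right) \left(- \frac{1}{55974}\right) = \frac{7}{55974}$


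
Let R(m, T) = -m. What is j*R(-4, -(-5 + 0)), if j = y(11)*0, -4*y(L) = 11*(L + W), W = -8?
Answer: 0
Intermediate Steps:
y(L) = 22 - 11*L/4 (y(L) = -11*(L - 8)/4 = -11*(-8 + L)/4 = -(-88 + 11*L)/4 = 22 - 11*L/4)
j = 0 (j = (22 - 11/4*11)*0 = (22 - 121/4)*0 = -33/4*0 = 0)
j*R(-4, -(-5 + 0)) = 0*(-1*(-4)) = 0*4 = 0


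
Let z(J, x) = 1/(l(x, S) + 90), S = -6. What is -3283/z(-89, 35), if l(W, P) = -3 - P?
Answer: -305319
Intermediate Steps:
z(J, x) = 1/93 (z(J, x) = 1/((-3 - 1*(-6)) + 90) = 1/((-3 + 6) + 90) = 1/(3 + 90) = 1/93)
-3283/z(-89, 35) = -3283/1/93 = -3283*93 = -305319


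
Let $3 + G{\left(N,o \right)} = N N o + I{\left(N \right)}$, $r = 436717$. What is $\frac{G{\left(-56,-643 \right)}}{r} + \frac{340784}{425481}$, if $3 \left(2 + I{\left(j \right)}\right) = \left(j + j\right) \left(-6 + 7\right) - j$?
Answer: $- \frac{709144215077}{185814785877} \approx -3.8164$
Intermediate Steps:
$I{\left(j \right)} = -2 + \frac{j}{3}$ ($I{\left(j \right)} = -2 + \frac{\left(j + j\right) \left(-6 + 7\right) - j}{3} = -2 + \frac{2 j 1 - j}{3} = -2 + \frac{2 j - j}{3} = -2 + \frac{j}{3}$)
$G{\left(N,o \right)} = -5 + \frac{N}{3} + o N^{2}$ ($G{\left(N,o \right)} = -3 + \left(N N o + \left(-2 + \frac{N}{3}\right)\right) = -3 + \left(N^{2} o + \left(-2 + \frac{N}{3}\right)\right) = -3 + \left(o N^{2} + \left(-2 + \frac{N}{3}\right)\right) = -3 + \left(-2 + \frac{N}{3} + o N^{2}\right) = -5 + \frac{N}{3} + o N^{2}$)
$\frac{G{\left(-56,-643 \right)}}{r} + \frac{340784}{425481} = \frac{-5 + \frac{1}{3} \left(-56\right) - 643 \left(-56\right)^{2}}{436717} + \frac{340784}{425481} = \left(-5 - \frac{56}{3} - 2016448\right) \frac{1}{436717} + 340784 \cdot \frac{1}{425481} = \left(-5 - \frac{56}{3} - 2016448\right) \frac{1}{436717} + \frac{340784}{425481} = \left(- \frac{6049415}{3}\right) \frac{1}{436717} + \frac{340784}{425481} = - \frac{6049415}{1310151} + \frac{340784}{425481} = - \frac{709144215077}{185814785877}$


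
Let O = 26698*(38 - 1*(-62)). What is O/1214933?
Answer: 2669800/1214933 ≈ 2.1975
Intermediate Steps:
O = 2669800 (O = 26698*(38 + 62) = 26698*100 = 2669800)
O/1214933 = 2669800/1214933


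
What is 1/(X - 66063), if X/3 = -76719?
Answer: -1/296220 ≈ -3.3759e-6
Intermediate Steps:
X = -230157 (X = 3*(-76719) = -230157)
1/(X - 66063) = 1/(-230157 - 66063) = 1/(-296220) = -1/296220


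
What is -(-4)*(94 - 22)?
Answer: 288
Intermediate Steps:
-(-4)*(94 - 22) = -(-4)*72 = -1*(-288) = 288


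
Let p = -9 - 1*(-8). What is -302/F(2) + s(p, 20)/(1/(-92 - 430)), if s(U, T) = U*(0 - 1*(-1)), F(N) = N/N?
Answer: 220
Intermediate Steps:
F(N) = 1
p = -1 (p = -9 + 8 = -1)
s(U, T) = U (s(U, T) = U*(0 + 1) = U*1 = U)
-302/F(2) + s(p, 20)/(1/(-92 - 430)) = -302/1 - 1/(1/(-92 - 430)) = -302*1 - 1/(1/(-522)) = -302 - 1/(-1/522) = -302 - 1*(-522) = -302 + 522 = 220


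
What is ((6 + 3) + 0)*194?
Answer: 1746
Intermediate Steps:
((6 + 3) + 0)*194 = (9 + 0)*194 = 9*194 = 1746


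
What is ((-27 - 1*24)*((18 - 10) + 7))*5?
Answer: -3825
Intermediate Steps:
((-27 - 1*24)*((18 - 10) + 7))*5 = ((-27 - 24)*(8 + 7))*5 = -51*15*5 = -765*5 = -3825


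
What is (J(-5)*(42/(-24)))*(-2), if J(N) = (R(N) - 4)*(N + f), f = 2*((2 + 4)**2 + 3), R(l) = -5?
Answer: -4599/2 ≈ -2299.5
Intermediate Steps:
f = 78 (f = 2*(6**2 + 3) = 2*(36 + 3) = 2*39 = 78)
J(N) = -702 - 9*N (J(N) = (-5 - 4)*(N + 78) = -9*(78 + N) = -702 - 9*N)
(J(-5)*(42/(-24)))*(-2) = ((-702 - 9*(-5))*(42/(-24)))*(-2) = ((-702 + 45)*(42*(-1/24)))*(-2) = -657*(-7/4)*(-2) = (4599/4)*(-2) = -4599/2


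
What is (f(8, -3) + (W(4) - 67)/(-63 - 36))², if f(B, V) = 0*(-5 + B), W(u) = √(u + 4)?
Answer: 1499/3267 - 268*√2/9801 ≈ 0.42016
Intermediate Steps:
W(u) = √(4 + u)
f(B, V) = 0
(f(8, -3) + (W(4) - 67)/(-63 - 36))² = (0 + (√(4 + 4) - 67)/(-63 - 36))² = (0 + (√8 - 67)/(-99))² = (0 + (2*√2 - 67)*(-1/99))² = (0 + (-67 + 2*√2)*(-1/99))² = (0 + (67/99 - 2*√2/99))² = (67/99 - 2*√2/99)²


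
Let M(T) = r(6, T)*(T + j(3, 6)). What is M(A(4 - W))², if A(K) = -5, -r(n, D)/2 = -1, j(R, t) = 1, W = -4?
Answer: 64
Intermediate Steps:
r(n, D) = 2 (r(n, D) = -2*(-1) = 2)
M(T) = 2 + 2*T (M(T) = 2*(T + 1) = 2*(1 + T) = 2 + 2*T)
M(A(4 - W))² = (2 + 2*(-5))² = (2 - 10)² = (-8)² = 64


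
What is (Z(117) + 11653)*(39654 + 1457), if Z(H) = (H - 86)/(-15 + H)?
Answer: 48866055707/102 ≈ 4.7908e+8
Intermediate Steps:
Z(H) = (-86 + H)/(-15 + H)
(Z(117) + 11653)*(39654 + 1457) = ((-86 + 117)/(-15 + 117) + 11653)*(39654 + 1457) = (31/102 + 11653)*41111 = (1188637/102)*41111 = 48866055707/102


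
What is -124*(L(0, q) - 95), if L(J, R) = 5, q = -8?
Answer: 11160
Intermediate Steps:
-124*(L(0, q) - 95) = -124*(5 - 95) = -124*(-90) = 11160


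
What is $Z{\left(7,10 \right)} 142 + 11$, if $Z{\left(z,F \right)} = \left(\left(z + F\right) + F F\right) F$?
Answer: $166151$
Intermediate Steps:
$Z{\left(z,F \right)} = F \left(F + z + F^{2}\right)$ ($Z{\left(z,F \right)} = \left(\left(F + z\right) + F^{2}\right) F = \left(F + z + F^{2}\right) F = F \left(F + z + F^{2}\right)$)
$Z{\left(7,10 \right)} 142 + 11 = 10 \left(10 + 7 + 10^{2}\right) 142 + 11 = 10 \left(10 + 7 + 100\right) 142 + 11 = 10 \cdot 117 \cdot 142 + 11 = 1170 \cdot 142 + 11 = 166140 + 11 = 166151$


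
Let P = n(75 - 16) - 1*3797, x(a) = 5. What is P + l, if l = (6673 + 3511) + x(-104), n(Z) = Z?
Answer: 6451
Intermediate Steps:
l = 10189 (l = (6673 + 3511) + 5 = 10184 + 5 = 10189)
P = -3738 (P = (75 - 16) - 1*3797 = 59 - 3797 = -3738)
P + l = -3738 + 10189 = 6451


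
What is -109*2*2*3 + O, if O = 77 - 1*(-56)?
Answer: -1175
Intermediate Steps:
O = 133 (O = 77 + 56 = 133)
-109*2*2*3 + O = -109*2*2*3 + 133 = -436*3 + 133 = -109*12 + 133 = -1308 + 133 = -1175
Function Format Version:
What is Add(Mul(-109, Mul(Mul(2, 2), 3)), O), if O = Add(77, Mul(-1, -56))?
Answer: -1175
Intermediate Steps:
O = 133 (O = Add(77, 56) = 133)
Add(Mul(-109, Mul(Mul(2, 2), 3)), O) = Add(Mul(-109, Mul(Mul(2, 2), 3)), 133) = Add(Mul(-109, Mul(4, 3)), 133) = Add(Mul(-109, 12), 133) = Add(-1308, 133) = -1175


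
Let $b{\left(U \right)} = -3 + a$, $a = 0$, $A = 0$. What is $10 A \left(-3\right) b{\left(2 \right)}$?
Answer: $0$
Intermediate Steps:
$b{\left(U \right)} = -3$ ($b{\left(U \right)} = -3 + 0 = -3$)
$10 A \left(-3\right) b{\left(2 \right)} = 10 \cdot 0 \left(-3\right) \left(-3\right) = 10 \cdot 0 \left(-3\right) = 10 \cdot 0 = 0$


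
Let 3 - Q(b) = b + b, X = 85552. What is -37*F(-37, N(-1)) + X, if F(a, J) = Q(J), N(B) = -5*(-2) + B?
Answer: 86107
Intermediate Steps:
N(B) = 10 + B
Q(b) = 3 - 2*b (Q(b) = 3 - (b + b) = 3 - 2*b)
F(a, J) = 3 - 2*J
-37*F(-37, N(-1)) + X = -37*(3 - 2*(10 - 1)) + 85552 = -37*(3 - 2*9) + 85552 = -37*(3 - 18) + 85552 = -37*(-15) + 85552 = 555 + 85552 = 86107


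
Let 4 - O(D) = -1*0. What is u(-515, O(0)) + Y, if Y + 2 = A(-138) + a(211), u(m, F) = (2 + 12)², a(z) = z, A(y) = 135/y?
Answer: 18585/46 ≈ 404.02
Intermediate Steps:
O(D) = 4 (O(D) = 4 - (-1)*0 = 4 - 1*0 = 4 + 0 = 4)
u(m, F) = 196 (u(m, F) = 14² = 196)
Y = 9569/46 (Y = -2 + (135/(-138) + 211) = -2 + (135*(-1/138) + 211) = -2 + (-45/46 + 211) = -2 + 9661/46 = 9569/46 ≈ 208.02)
u(-515, O(0)) + Y = 196 + 9569/46 = 18585/46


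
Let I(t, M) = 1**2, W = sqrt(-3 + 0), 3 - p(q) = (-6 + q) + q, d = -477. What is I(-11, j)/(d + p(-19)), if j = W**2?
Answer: -1/430 ≈ -0.0023256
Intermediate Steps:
p(q) = 9 - 2*q (p(q) = 3 - ((-6 + q) + q) = 3 - (-6 + 2*q) = 3 + (6 - 2*q) = 9 - 2*q)
W = I*sqrt(3) (W = sqrt(-3) = I*sqrt(3) ≈ 1.732*I)
j = -3 (j = (I*sqrt(3))**2 = -3)
I(t, M) = 1
I(-11, j)/(d + p(-19)) = 1/(-477 + (9 - 2*(-19))) = 1/(-477 + (9 + 38)) = 1/(-477 + 47) = 1/(-430) = 1*(-1/430) = -1/430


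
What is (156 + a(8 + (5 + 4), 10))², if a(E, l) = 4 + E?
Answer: 31329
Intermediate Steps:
(156 + a(8 + (5 + 4), 10))² = (156 + (4 + (8 + (5 + 4))))² = (156 + (4 + (8 + 9)))² = (156 + (4 + 17))² = (156 + 21)² = 177² = 31329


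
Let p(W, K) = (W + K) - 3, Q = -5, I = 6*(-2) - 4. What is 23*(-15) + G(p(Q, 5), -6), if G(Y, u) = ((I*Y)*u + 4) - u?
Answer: -623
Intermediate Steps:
I = -16 (I = -12 - 4 = -16)
p(W, K) = -3 + K + W (p(W, K) = (K + W) - 3 = -3 + K + W)
G(Y, u) = 4 - u - 16*Y*u (G(Y, u) = ((-16*Y)*u + 4) - u = (-16*Y*u + 4) - u = (4 - 16*Y*u) - u = 4 - u - 16*Y*u)
23*(-15) + G(p(Q, 5), -6) = 23*(-15) + (4 - 1*(-6) - 16*(-3 + 5 - 5)*(-6)) = -345 + (4 + 6 - 16*(-3)*(-6)) = -345 + (4 + 6 - 288) = -345 - 278 = -623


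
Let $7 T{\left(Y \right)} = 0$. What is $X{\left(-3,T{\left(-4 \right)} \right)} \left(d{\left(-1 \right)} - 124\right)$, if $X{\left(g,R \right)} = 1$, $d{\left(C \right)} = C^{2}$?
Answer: $-123$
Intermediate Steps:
$T{\left(Y \right)} = 0$ ($T{\left(Y \right)} = \frac{1}{7} \cdot 0 = 0$)
$X{\left(-3,T{\left(-4 \right)} \right)} \left(d{\left(-1 \right)} - 124\right) = 1 \left(\left(-1\right)^{2} - 124\right) = 1 \left(1 - 124\right) = 1 \left(-123\right) = -123$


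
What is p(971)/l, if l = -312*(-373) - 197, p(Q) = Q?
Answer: 971/116179 ≈ 0.0083578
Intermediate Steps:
l = 116179 (l = 116376 - 197 = 116179)
p(971)/l = 971/116179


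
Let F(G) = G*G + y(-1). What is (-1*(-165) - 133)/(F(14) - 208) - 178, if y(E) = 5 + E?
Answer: -182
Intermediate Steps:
F(G) = 4 + G**2 (F(G) = G*G + (5 - 1) = G**2 + 4 = 4 + G**2)
(-1*(-165) - 133)/(F(14) - 208) - 178 = (-1*(-165) - 133)/((4 + 14**2) - 208) - 178 = (165 - 133)/((4 + 196) - 208) - 178 = 32/(200 - 208) - 178 = 32/(-8) - 178 = 32*(-1/8) - 178 = -4 - 178 = -182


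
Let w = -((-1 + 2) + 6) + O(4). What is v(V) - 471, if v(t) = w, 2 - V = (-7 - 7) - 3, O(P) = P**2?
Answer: -462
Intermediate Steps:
V = 19 (V = 2 - ((-7 - 7) - 3) = 2 - (-14 - 3) = 2 - 1*(-17) = 2 + 17 = 19)
w = 9 (w = -((-1 + 2) + 6) + 4**2 = -(1 + 6) + 16 = -1*7 + 16 = -7 + 16 = 9)
v(t) = 9
v(V) - 471 = 9 - 471 = -462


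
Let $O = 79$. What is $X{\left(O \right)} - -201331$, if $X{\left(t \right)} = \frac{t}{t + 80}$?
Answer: $\frac{32011708}{159} \approx 2.0133 \cdot 10^{5}$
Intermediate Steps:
$X{\left(t \right)} = \frac{t}{80 + t}$
$X{\left(O \right)} - -201331 = \frac{79}{80 + 79} - -201331 = \frac{79}{159} + 201331 = \frac{32011708}{159}$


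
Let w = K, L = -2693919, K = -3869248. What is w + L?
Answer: -6563167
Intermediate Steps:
w = -3869248
w + L = -3869248 - 2693919 = -6563167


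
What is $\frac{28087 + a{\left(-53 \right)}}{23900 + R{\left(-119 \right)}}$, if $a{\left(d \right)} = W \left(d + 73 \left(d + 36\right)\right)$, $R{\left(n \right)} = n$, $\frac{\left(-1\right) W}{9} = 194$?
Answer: $\frac{2287411}{23781} \approx 96.187$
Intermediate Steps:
$W = -1746$ ($W = \left(-9\right) 194 = -1746$)
$a{\left(d \right)} = -4588488 - 129204 d$ ($a{\left(d \right)} = - 1746 \left(d + 73 \left(d + 36\right)\right) = - 1746 \left(d + 73 \left(36 + d\right)\right) = - 1746 \left(d + \left(2628 + 73 d\right)\right) = - 1746 \left(2628 + 74 d\right) = -4588488 - 129204 d$)
$\frac{28087 + a{\left(-53 \right)}}{23900 + R{\left(-119 \right)}} = \frac{28087 - -2259324}{23900 - 119} = \frac{28087 + \left(-4588488 + 6847812\right)}{23781} = \left(28087 + 2259324\right) \frac{1}{23781} = 2287411 \cdot \frac{1}{23781} = \frac{2287411}{23781}$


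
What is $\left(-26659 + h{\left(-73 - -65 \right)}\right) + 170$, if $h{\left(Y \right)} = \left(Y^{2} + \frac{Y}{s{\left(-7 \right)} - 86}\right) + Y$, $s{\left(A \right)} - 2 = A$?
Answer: $- \frac{2405395}{91} \approx -26433.0$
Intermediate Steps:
$s{\left(A \right)} = 2 + A$
$h{\left(Y \right)} = Y^{2} + \frac{90 Y}{91}$ ($h{\left(Y \right)} = \left(Y^{2} + \frac{Y}{\left(2 - 7\right) - 86}\right) + Y = \left(Y^{2} + \frac{Y}{-5 - 86}\right) + Y = \left(Y^{2} + \frac{Y}{-91}\right) + Y = \left(Y^{2} - \frac{Y}{91}\right) + Y = Y^{2} + \frac{90 Y}{91}$)
$\left(-26659 + h{\left(-73 - -65 \right)}\right) + 170 = \left(-26659 + \frac{\left(-73 - -65\right) \left(90 + 91 \left(-73 - -65\right)\right)}{91}\right) + 170 = \left(-26659 + \frac{\left(-73 + 65\right) \left(90 + 91 \left(-73 + 65\right)\right)}{91}\right) + 170 = \left(-26659 + \frac{1}{91} \left(-8\right) \left(90 + 91 \left(-8\right)\right)\right) + 170 = \left(-26659 + \frac{1}{91} \left(-8\right) \left(90 - 728\right)\right) + 170 = \left(-26659 + \frac{1}{91} \left(-8\right) \left(-638\right)\right) + 170 = \left(-26659 + \frac{5104}{91}\right) + 170 = - \frac{2420865}{91} + 170 = - \frac{2405395}{91}$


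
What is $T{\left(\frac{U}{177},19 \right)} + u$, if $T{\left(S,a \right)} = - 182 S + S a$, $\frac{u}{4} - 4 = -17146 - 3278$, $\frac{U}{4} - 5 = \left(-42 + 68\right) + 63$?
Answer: $- \frac{14518648}{177} \approx -82026.0$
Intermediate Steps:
$U = 376$ ($U = 20 + 4 \left(\left(-42 + 68\right) + 63\right) = 20 + 4 \left(26 + 63\right) = 20 + 4 \cdot 89 = 20 + 356 = 376$)
$u = -81680$ ($u = 16 + 4 \left(-17146 - 3278\right) = 16 + 4 \left(-20424\right) = 16 - 81696 = -81680$)
$T{\left(\frac{U}{177},19 \right)} + u = \frac{376}{177} \left(-182 + 19\right) - 81680 = 376 \cdot \frac{1}{177} \left(-163\right) - 81680 = \frac{376}{177} \left(-163\right) - 81680 = - \frac{61288}{177} - 81680 = - \frac{14518648}{177}$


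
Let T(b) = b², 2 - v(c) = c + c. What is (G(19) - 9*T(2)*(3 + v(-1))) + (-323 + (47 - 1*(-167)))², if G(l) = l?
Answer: 11648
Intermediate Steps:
v(c) = 2 - 2*c (v(c) = 2 - (c + c) = 2 - 2*c)
(G(19) - 9*T(2)*(3 + v(-1))) + (-323 + (47 - 1*(-167)))² = (19 - 9*2²*(3 + (2 - 2*(-1)))) + (-323 + (47 - 1*(-167)))² = (19 - 36*(3 + (2 + 2))) + (-323 + (47 + 167))² = (19 - 36*(3 + 4)) + (-323 + 214)² = (19 - 36*7) + (-109)² = (19 - 9*28) + 11881 = (19 - 252) + 11881 = -233 + 11881 = 11648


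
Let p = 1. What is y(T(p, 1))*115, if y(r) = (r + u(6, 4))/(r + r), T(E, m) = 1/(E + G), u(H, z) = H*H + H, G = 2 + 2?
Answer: 24265/2 ≈ 12133.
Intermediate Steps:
G = 4
u(H, z) = H + H**2 (u(H, z) = H**2 + H = H + H**2)
T(E, m) = 1/(4 + E) (T(E, m) = 1/(E + 4) = 1/(4 + E))
y(r) = (42 + r)/(2*r) (y(r) = (r + 6*(1 + 6))/(r + r) = (r + 6*7)/((2*r)) = (r + 42)*(1/(2*r)) = (42 + r)*(1/(2*r)) = (42 + r)/(2*r))
y(T(p, 1))*115 = ((42 + 1/(4 + 1))/(2*(1/(4 + 1))))*115 = ((42 + 1/5)/(2*(1/5)))*115 = ((1/2)*5*(211/5))*115 = (211/2)*115 = 24265/2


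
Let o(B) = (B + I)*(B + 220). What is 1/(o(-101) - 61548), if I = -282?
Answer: -1/107125 ≈ -9.3349e-6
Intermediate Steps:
o(B) = (-282 + B)*(220 + B) (o(B) = (B - 282)*(B + 220) = (-282 + B)*(220 + B))
1/(o(-101) - 61548) = 1/((-62040 + (-101)² - 62*(-101)) - 61548) = 1/((-62040 + 10201 + 6262) - 61548) = 1/(-45577 - 61548) = 1/(-107125) = -1/107125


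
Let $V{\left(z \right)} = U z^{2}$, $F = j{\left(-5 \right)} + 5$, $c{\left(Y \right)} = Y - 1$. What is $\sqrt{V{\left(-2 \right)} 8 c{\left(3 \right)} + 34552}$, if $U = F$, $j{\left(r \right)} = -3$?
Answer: $34 \sqrt{30} \approx 186.23$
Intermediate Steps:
$c{\left(Y \right)} = -1 + Y$ ($c{\left(Y \right)} = Y - 1 = -1 + Y$)
$F = 2$ ($F = -3 + 5 = 2$)
$U = 2$
$V{\left(z \right)} = 2 z^{2}$
$\sqrt{V{\left(-2 \right)} 8 c{\left(3 \right)} + 34552} = \sqrt{2 \left(-2\right)^{2} \cdot 8 \left(-1 + 3\right) + 34552} = \sqrt{2 \cdot 4 \cdot 8 \cdot 2 + 34552} = \sqrt{8 \cdot 8 \cdot 2 + 34552} = \sqrt{64 \cdot 2 + 34552} = \sqrt{128 + 34552} = \sqrt{34680} = 34 \sqrt{30}$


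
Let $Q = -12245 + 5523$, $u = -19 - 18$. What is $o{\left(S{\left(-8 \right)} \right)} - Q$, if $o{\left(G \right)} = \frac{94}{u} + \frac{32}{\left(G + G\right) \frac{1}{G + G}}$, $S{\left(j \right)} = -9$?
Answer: $\frac{249804}{37} \approx 6751.5$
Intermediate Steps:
$u = -37$
$Q = -6722$
$o{\left(G \right)} = \frac{1090}{37}$ ($o{\left(G \right)} = \frac{94}{-37} + \frac{32}{\left(G + G\right) \frac{1}{G + G}} = 94 \left(- \frac{1}{37}\right) + \frac{32}{2 G \frac{1}{2 G}} = - \frac{94}{37} + \frac{32}{2 G \frac{1}{2 G}} = - \frac{94}{37} + \frac{32}{1} = - \frac{94}{37} + 32 \cdot 1 = - \frac{94}{37} + 32 = \frac{1090}{37}$)
$o{\left(S{\left(-8 \right)} \right)} - Q = \frac{1090}{37} - -6722 = \frac{1090}{37} + 6722 = \frac{249804}{37}$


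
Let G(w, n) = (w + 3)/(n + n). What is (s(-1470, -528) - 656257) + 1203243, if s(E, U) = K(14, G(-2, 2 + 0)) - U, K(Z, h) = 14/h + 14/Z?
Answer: 547571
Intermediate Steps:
G(w, n) = (3 + w)/(2*n) (G(w, n) = (3 + w)/((2*n)) = (3 + w)*(1/(2*n)) = (3 + w)/(2*n))
K(Z, h) = 14/Z + 14/h
s(E, U) = 57 - U (s(E, U) = (14/14 + 14/(((3 - 2)/(2*(2 + 0))))) - U = (14*(1/14) + 14/(((½)*1/2))) - U = (1 + 14/(((½)*(½)*1))) - U = (1 + 14/(¼)) - U = (1 + 14*4) - U = (1 + 56) - U = 57 - U)
(s(-1470, -528) - 656257) + 1203243 = ((57 - 1*(-528)) - 656257) + 1203243 = ((57 + 528) - 656257) + 1203243 = (585 - 656257) + 1203243 = -655672 + 1203243 = 547571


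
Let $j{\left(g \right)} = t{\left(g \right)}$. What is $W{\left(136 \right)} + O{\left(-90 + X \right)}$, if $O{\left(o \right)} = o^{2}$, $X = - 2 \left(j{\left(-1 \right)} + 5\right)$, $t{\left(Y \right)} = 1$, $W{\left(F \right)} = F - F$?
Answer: $10404$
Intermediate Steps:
$W{\left(F \right)} = 0$
$j{\left(g \right)} = 1$
$X = -12$ ($X = - 2 \left(1 + 5\right) = \left(-2\right) 6 = -12$)
$W{\left(136 \right)} + O{\left(-90 + X \right)} = 0 + \left(-90 - 12\right)^{2} = 0 + \left(-102\right)^{2} = 0 + 10404 = 10404$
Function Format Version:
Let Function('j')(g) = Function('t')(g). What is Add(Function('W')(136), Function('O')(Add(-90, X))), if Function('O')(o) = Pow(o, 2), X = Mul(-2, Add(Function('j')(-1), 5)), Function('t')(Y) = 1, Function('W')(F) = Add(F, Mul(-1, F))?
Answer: 10404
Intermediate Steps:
Function('W')(F) = 0
Function('j')(g) = 1
X = -12 (X = Mul(-2, Add(1, 5)) = Mul(-2, 6) = -12)
Add(Function('W')(136), Function('O')(Add(-90, X))) = Add(0, Pow(Add(-90, -12), 2)) = Add(0, Pow(-102, 2)) = Add(0, 10404) = 10404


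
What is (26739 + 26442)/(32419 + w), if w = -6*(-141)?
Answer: 53181/33265 ≈ 1.5987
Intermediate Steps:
w = 846
(26739 + 26442)/(32419 + w) = (26739 + 26442)/(32419 + 846) = 53181/33265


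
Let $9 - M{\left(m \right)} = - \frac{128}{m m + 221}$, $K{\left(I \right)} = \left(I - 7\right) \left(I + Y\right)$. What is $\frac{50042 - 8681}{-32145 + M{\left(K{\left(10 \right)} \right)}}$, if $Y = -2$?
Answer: $- \frac{32964717}{25612264} \approx -1.2871$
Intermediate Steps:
$K{\left(I \right)} = \left(-7 + I\right) \left(-2 + I\right)$ ($K{\left(I \right)} = \left(I - 7\right) \left(I - 2\right) = \left(-7 + I\right) \left(-2 + I\right)$)
$M{\left(m \right)} = 9 + \frac{128}{221 + m^{2}}$ ($M{\left(m \right)} = 9 - - \frac{128}{m m + 221} = 9 - - \frac{128}{m^{2} + 221} = 9 - - \frac{128}{221 + m^{2}} = 9 + \frac{128}{221 + m^{2}}$)
$\frac{50042 - 8681}{-32145 + M{\left(K{\left(10 \right)} \right)}} = \frac{50042 - 8681}{-32145 + \frac{2117 + 9 \left(14 + 10^{2} - 90\right)^{2}}{221 + \left(14 + 10^{2} - 90\right)^{2}}} = \frac{41361}{-32145 + \frac{2117 + 9 \left(14 + 100 - 90\right)^{2}}{221 + \left(14 + 100 - 90\right)^{2}}} = \frac{41361}{-32145 + \frac{2117 + 9 \cdot 24^{2}}{221 + 24^{2}}} = \frac{41361}{-32145 + \frac{2117 + 9 \cdot 576}{221 + 576}} = \frac{41361}{-32145 + \frac{2117 + 5184}{797}} = \frac{41361}{-32145 + \frac{1}{797} \cdot 7301} = \frac{41361}{-32145 + \frac{7301}{797}} = \frac{41361}{- \frac{25612264}{797}} = 41361 \left(- \frac{797}{25612264}\right) = - \frac{32964717}{25612264}$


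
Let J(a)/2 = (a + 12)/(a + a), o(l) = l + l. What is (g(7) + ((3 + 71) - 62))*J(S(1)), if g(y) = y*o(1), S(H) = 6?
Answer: 78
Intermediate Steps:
o(l) = 2*l
J(a) = (12 + a)/a (J(a) = 2*((a + 12)/(a + a)) = 2*((12 + a)/((2*a))) = 2*((12 + a)*(1/(2*a))) = 2*((12 + a)/(2*a)) = (12 + a)/a)
g(y) = 2*y (g(y) = y*(2*1) = y*2 = 2*y)
(g(7) + ((3 + 71) - 62))*J(S(1)) = (2*7 + ((3 + 71) - 62))*((12 + 6)/6) = (14 + (74 - 62))*((1/6)*18) = (14 + 12)*3 = 26*3 = 78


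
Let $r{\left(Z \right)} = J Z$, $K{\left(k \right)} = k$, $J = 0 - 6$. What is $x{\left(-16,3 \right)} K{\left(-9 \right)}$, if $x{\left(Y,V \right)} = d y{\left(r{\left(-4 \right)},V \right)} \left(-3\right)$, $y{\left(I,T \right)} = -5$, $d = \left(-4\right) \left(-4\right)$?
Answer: $-2160$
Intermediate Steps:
$J = -6$ ($J = 0 - 6 = -6$)
$r{\left(Z \right)} = - 6 Z$
$d = 16$
$x{\left(Y,V \right)} = 240$ ($x{\left(Y,V \right)} = 16 \left(-5\right) \left(-3\right) = \left(-80\right) \left(-3\right) = 240$)
$x{\left(-16,3 \right)} K{\left(-9 \right)} = 240 \left(-9\right) = -2160$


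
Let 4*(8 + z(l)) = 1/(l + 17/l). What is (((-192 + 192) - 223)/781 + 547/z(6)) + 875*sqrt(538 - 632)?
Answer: -45472377/659945 + 875*I*sqrt(94) ≈ -68.903 + 8483.4*I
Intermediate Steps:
z(l) = -8 + 1/(4*(l + 17/l))
(((-192 + 192) - 223)/781 + 547/z(6)) + 875*sqrt(538 - 632) = (((-192 + 192) - 223)/781 + 547/(((-544 + 6 - 32*6**2)/(4*(17 + 6**2))))) + 875*sqrt(538 - 632) = ((0 - 223)*(1/781) + 547/(((-544 + 6 - 32*36)/(4*(17 + 36))))) + 875*sqrt(-94) = (-223*1/781 + 547/(((1/4)*(-544 + 6 - 1152)/53))) + 875*(I*sqrt(94)) = (-223/781 + 547/(((1/4)*(1/53)*(-1690)))) + 875*I*sqrt(94) = (-223/781 + 547/(-845/106)) + 875*I*sqrt(94) = (-223/781 + 547*(-106/845)) + 875*I*sqrt(94) = (-223/781 - 57982/845) + 875*I*sqrt(94) = -45472377/659945 + 875*I*sqrt(94)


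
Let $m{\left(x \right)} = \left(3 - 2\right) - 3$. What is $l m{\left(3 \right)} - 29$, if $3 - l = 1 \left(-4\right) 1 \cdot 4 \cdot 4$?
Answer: $-163$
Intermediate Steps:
$l = 67$ ($l = 3 - 1 \left(-4\right) 1 \cdot 4 \cdot 4 = 3 - \left(-4\right) 1 \cdot 4 \cdot 4 = 3 - \left(-4\right) 4 \cdot 4 = 3 - \left(-16\right) 4 = 3 - -64 = 3 + 64 = 67$)
$m{\left(x \right)} = -2$ ($m{\left(x \right)} = 1 - 3 = -2$)
$l m{\left(3 \right)} - 29 = 67 \left(-2\right) - 29 = -134 - 29 = -163$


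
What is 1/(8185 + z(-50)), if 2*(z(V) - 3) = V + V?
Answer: 1/8138 ≈ 0.00012288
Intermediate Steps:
z(V) = 3 + V (z(V) = 3 + (V + V)/2 = 3 + (2*V)/2 = 3 + V)
1/(8185 + z(-50)) = 1/(8185 + (3 - 50)) = 1/(8185 - 47) = 1/8138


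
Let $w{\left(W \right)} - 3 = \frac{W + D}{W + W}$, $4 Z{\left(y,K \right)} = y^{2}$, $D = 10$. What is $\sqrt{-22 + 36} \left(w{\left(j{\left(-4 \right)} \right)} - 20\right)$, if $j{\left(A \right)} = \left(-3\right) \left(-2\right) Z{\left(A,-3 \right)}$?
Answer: $- \frac{391 \sqrt{14}}{24} \approx -60.958$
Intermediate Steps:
$Z{\left(y,K \right)} = \frac{y^{2}}{4}$
$j{\left(A \right)} = \frac{3 A^{2}}{2}$ ($j{\left(A \right)} = \left(-3\right) \left(-2\right) \frac{A^{2}}{4} = 6 \frac{A^{2}}{4} = \frac{3 A^{2}}{2}$)
$w{\left(W \right)} = 3 + \frac{10 + W}{2 W}$ ($w{\left(W \right)} = 3 + \frac{W + 10}{W + W} = 3 + \frac{10 + W}{2 W}$)
$\sqrt{-22 + 36} \left(w{\left(j{\left(-4 \right)} \right)} - 20\right) = \sqrt{-22 + 36} \left(\left(\frac{7}{2} + \frac{5}{\frac{3}{2} \left(-4\right)^{2}}\right) - 20\right) = \sqrt{14} \left(\left(\frac{7}{2} + \frac{5}{\frac{3}{2} \cdot 16}\right) - 20\right) = \sqrt{14} \left(\left(\frac{7}{2} + \frac{5}{24}\right) - 20\right) = \sqrt{14} \left(\frac{89}{24} - 20\right) = \sqrt{14} \left(- \frac{391}{24}\right) = - \frac{391 \sqrt{14}}{24}$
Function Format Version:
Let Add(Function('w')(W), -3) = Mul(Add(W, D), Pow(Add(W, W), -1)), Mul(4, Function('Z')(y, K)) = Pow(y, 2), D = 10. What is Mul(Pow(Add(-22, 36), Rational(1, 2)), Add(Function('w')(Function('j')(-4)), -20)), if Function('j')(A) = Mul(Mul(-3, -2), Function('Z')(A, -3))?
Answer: Mul(Rational(-391, 24), Pow(14, Rational(1, 2))) ≈ -60.958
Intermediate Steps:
Function('Z')(y, K) = Mul(Rational(1, 4), Pow(y, 2))
Function('j')(A) = Mul(Rational(3, 2), Pow(A, 2)) (Function('j')(A) = Mul(Mul(-3, -2), Mul(Rational(1, 4), Pow(A, 2))) = Mul(6, Mul(Rational(1, 4), Pow(A, 2))) = Mul(Rational(3, 2), Pow(A, 2)))
Function('w')(W) = Add(3, Mul(Rational(1, 2), Pow(W, -1), Add(10, W))) (Function('w')(W) = Add(3, Mul(Add(W, 10), Pow(Add(W, W), -1))) = Add(3, Mul(Add(10, W), Pow(Mul(2, W), -1))) = Add(3, Mul(Add(10, W), Mul(Rational(1, 2), Pow(W, -1)))) = Add(3, Mul(Rational(1, 2), Pow(W, -1), Add(10, W))))
Mul(Pow(Add(-22, 36), Rational(1, 2)), Add(Function('w')(Function('j')(-4)), -20)) = Mul(Pow(Add(-22, 36), Rational(1, 2)), Add(Add(Rational(7, 2), Mul(5, Pow(Mul(Rational(3, 2), Pow(-4, 2)), -1))), -20)) = Mul(Pow(14, Rational(1, 2)), Add(Add(Rational(7, 2), Mul(5, Pow(Mul(Rational(3, 2), 16), -1))), -20)) = Mul(Pow(14, Rational(1, 2)), Add(Add(Rational(7, 2), Mul(5, Pow(24, -1))), -20)) = Mul(Pow(14, Rational(1, 2)), Add(Add(Rational(7, 2), Mul(5, Rational(1, 24))), -20)) = Mul(Pow(14, Rational(1, 2)), Add(Add(Rational(7, 2), Rational(5, 24)), -20)) = Mul(Pow(14, Rational(1, 2)), Add(Rational(89, 24), -20)) = Mul(Pow(14, Rational(1, 2)), Rational(-391, 24)) = Mul(Rational(-391, 24), Pow(14, Rational(1, 2)))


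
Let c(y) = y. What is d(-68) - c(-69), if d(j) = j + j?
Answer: -67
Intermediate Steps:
d(j) = 2*j
d(-68) - c(-69) = 2*(-68) - 1*(-69) = -136 + 69 = -67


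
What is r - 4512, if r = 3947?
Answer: -565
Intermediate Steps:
r - 4512 = 3947 - 4512 = -565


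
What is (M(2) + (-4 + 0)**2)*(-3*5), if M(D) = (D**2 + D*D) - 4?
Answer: -300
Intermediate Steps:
M(D) = -4 + 2*D**2 (M(D) = (D**2 + D**2) - 4 = 2*D**2 - 4 = -4 + 2*D**2)
(M(2) + (-4 + 0)**2)*(-3*5) = ((-4 + 2*2**2) + (-4 + 0)**2)*(-3*5) = ((-4 + 2*4) + (-4)**2)*(-15) = ((-4 + 8) + 16)*(-15) = (4 + 16)*(-15) = 20*(-15) = -300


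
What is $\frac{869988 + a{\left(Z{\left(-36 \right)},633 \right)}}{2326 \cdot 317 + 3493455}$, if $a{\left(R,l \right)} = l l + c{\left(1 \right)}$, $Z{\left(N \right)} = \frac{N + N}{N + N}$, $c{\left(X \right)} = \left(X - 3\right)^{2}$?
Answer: $\frac{1270681}{4230797} \approx 0.30034$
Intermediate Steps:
$c{\left(X \right)} = \left(-3 + X\right)^{2}$
$Z{\left(N \right)} = 1$ ($Z{\left(N \right)} = \frac{2 N}{2 N} = 2 N \frac{1}{2 N} = 1$)
$a{\left(R,l \right)} = 4 + l^{2}$ ($a{\left(R,l \right)} = l l + \left(-3 + 1\right)^{2} = l^{2} + \left(-2\right)^{2} = l^{2} + 4 = 4 + l^{2}$)
$\frac{869988 + a{\left(Z{\left(-36 \right)},633 \right)}}{2326 \cdot 317 + 3493455} = \frac{869988 + \left(4 + 633^{2}\right)}{2326 \cdot 317 + 3493455} = \frac{869988 + \left(4 + 400689\right)}{737342 + 3493455} = \frac{869988 + 400693}{4230797} = 1270681 \cdot \frac{1}{4230797} = \frac{1270681}{4230797}$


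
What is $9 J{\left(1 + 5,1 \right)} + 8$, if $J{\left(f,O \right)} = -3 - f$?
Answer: $-73$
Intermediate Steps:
$9 J{\left(1 + 5,1 \right)} + 8 = 9 \left(-3 - \left(1 + 5\right)\right) + 8 = 9 \left(-3 - 6\right) + 8 = 9 \left(-9\right) + 8 = -81 + 8 = -73$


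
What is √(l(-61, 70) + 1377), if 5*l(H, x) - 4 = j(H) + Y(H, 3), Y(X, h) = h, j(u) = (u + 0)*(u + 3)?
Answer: √2086 ≈ 45.673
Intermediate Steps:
j(u) = u*(3 + u)
l(H, x) = 7/5 + H*(3 + H)/5 (l(H, x) = ⅘ + (H*(3 + H) + 3)/5 = ⅘ + (3 + H*(3 + H))/5 = ⅘ + (⅗ + H*(3 + H)/5) = 7/5 + H*(3 + H)/5)
√(l(-61, 70) + 1377) = √((7/5 + (⅕)*(-61)*(3 - 61)) + 1377) = √((7/5 + (⅕)*(-61)*(-58)) + 1377) = √((7/5 + 3538/5) + 1377) = √(709 + 1377) = √2086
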